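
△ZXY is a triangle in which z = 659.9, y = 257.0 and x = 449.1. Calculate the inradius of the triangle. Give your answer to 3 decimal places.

Semiperimeter s = (659.9 + 449.1 + 257)/2 = 683.
Heron's formula: area = √(683·23.1·233.9·426) ≈ 39649.
Inradius = area/s = 39649/683 ≈ 58.052.

58.052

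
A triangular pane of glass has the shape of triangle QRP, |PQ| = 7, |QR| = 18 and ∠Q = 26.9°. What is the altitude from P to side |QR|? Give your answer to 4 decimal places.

h_P ≈ 3.1670

By the law of cosines, |RP|² = |PQ|² + |QR|² − 2·|PQ|·|QR|·cos Q = 148.27, so |RP| ≈ 12.176.
Area = ½·|PQ|·|QR|·sin Q ≈ 28.503.
The altitude from P has length 2·area/|QR| ≈ 3.167.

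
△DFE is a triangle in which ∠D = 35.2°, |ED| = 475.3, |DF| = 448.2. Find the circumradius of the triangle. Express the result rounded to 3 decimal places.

243.247

By the law of cosines, |FE|² = |ED|² + |DF|² − 2·|ED|·|DF|·cos D = 78641, so |FE| ≈ 280.43.
Area = ½·|ED|·|DF|·sin D ≈ 61399.
Circumradius = |FE|/(2 sin D) ≈ 243.25.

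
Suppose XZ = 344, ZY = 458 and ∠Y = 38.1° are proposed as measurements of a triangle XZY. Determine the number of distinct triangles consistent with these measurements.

2

ZY·sin Y = 458·sin(38.1°) ≈ 282.6.
Since ZY sin Y < XZ < ZY (282.6 < 344 < 458), two triangles exist.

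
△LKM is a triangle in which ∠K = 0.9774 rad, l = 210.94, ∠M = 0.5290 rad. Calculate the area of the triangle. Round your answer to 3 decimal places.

area ≈ 9327.720

The third angle is ∠L = π − ∠K − ∠M = 1.6352 rad.
Law of sines: k = l·sin K/sin L ≈ 175.24.
Law of sines: m = l·sin M/sin L ≈ 106.68.
Area = ½·l·k·sin M ≈ 9327.7.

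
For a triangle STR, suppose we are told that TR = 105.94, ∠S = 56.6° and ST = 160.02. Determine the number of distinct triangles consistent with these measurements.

0

ST·sin S = 160.02·sin(56.6°) ≈ 133.6.
Since TR = 105.94 < 133.6 = ST sin S, no triangle exists.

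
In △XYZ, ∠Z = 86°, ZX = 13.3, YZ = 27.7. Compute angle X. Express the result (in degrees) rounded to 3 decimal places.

By the law of cosines, XY² = YZ² + ZX² − 2·YZ·ZX·cos Z = 892.78, so XY ≈ 29.879.
Law of cosines again: cos X = (ZX² + XY² − YZ²)/(2·ZX·XY) ≈ 0.38045, so ∠X ≈ 67.64°.

∠X ≈ 67.638°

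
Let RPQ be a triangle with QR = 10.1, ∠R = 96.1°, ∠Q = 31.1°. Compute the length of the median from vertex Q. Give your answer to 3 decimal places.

The third angle is ∠P = 180° − ∠Q − ∠R = 52.80°.
Law of sines: PQ = QR·sin R/sin P ≈ 12.608.
Law of sines: RP = QR·sin Q/sin P ≈ 6.5496.
Median from Q: ½√(2·PQ² + 2·QR² − RP²) ≈ 10.944.

10.944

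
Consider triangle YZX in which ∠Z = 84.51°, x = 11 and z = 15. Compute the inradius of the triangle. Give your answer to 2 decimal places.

Law of sines: sin X = x·sin Z/z ≈ 0.72997.
Since z ≥ x, only the acute value applies: ∠X ≈ 46.88°.
Then ∠Y = 180° − ∠Z − ∠X ≈ 48.61°.
Law of sines gives y = z·sin Y/sin Z ≈ 11.305.
Area = ½·z·x·sin Y ≈ 61.89.
Semiperimeter s = (11.305+15+11)/2 = 18.652.
Inradius = area/s = 61.89/18.652 ≈ 3.3181.

r ≈ 3.32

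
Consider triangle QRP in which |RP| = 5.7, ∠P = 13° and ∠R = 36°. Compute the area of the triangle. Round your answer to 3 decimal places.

The third angle is ∠Q = 180° − ∠R − ∠P = 131.00°.
Law of sines: |PQ| = |RP|·sin R/sin Q ≈ 4.4393.
Law of sines: |QR| = |RP|·sin P/sin Q ≈ 1.699.
Area = ½·|RP|·|PQ|·sin P ≈ 2.8461.

area ≈ 2.846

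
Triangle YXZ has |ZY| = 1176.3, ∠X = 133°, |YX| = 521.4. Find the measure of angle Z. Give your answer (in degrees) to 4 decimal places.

Law of sines: sin Z = |YX|·sin X/|ZY| ≈ 0.32418.
Since |ZY| ≥ |YX|, only the acute value applies: ∠Z ≈ 18.92°.
Then ∠Y = 180° − ∠X − ∠Z ≈ 28.08°.

∠Z ≈ 18.9156°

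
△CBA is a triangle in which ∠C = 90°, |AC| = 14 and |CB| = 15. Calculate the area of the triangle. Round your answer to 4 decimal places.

Area = ½·|AC|·|CB|·sin C ≈ 105.

area ≈ 105.0000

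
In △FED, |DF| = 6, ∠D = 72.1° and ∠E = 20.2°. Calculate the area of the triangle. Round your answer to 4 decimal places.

area ≈ 49.5656

The third angle is ∠F = 180° − ∠E − ∠D = 87.70°.
Law of sines: |ED| = |DF|·sin F/sin E ≈ 17.362.
Law of sines: |FE| = |DF|·sin D/sin E ≈ 16.535.
Area = ½·|DF|·|ED|·sin D ≈ 49.566.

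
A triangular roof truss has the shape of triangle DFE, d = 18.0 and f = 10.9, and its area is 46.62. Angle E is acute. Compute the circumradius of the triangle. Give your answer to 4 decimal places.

From area = ½·d·f·sin E, we get sin E = 2·area/(d·f) ≈ 0.47523.
Taking the acute solution, ∠E ≈ 28.37°.
Law of cosines then gives e ≈ 9.8769.
Circumradius = e/(2 sin E) ≈ 10.392.

10.3917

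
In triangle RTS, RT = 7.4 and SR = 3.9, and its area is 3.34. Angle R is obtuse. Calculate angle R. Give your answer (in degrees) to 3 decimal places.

From area = ½·SR·RT·sin R, we get sin R = 2·area/(SR·RT) ≈ 0.23146.
Taking the obtuse solution, ∠R ≈ 166.62°.

166.617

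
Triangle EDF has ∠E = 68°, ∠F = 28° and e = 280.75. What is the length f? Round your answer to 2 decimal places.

142.16

The third angle is ∠D = 180° − ∠F − ∠E = 84.00°.
Law of sines: f = e·sin F/sin E ≈ 142.16.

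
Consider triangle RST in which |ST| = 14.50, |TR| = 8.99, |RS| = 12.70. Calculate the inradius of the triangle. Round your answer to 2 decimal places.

Semiperimeter s = (14.5 + 8.99 + 12.7)/2 = 18.095.
Heron's formula: area = √(18.095·3.595·9.105·5.395) ≈ 56.528.
Inradius = area/s = 56.528/18.095 ≈ 3.124.

r ≈ 3.12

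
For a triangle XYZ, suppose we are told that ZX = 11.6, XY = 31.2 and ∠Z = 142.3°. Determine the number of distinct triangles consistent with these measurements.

ZX·sin Z = 11.6·sin(142.3°) ≈ 7.094.
Since ∠Z is not acute, a triangle exists only if XY > ZX; here XY > ZX, so there is exactly one triangle.

1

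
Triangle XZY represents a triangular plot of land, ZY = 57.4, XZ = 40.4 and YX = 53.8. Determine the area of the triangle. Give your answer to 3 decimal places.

Semiperimeter s = (57.4 + 53.8 + 40.4)/2 = 75.8.
Heron's formula: area = √(75.8·18.4·22·35.4) ≈ 1042.2.

1042.213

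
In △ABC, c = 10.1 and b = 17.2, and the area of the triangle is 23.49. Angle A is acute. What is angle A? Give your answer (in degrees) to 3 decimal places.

15.690

From area = ½·b·c·sin A, we get sin A = 2·area/(b·c) ≈ 0.27044.
Taking the acute solution, ∠A ≈ 15.69°.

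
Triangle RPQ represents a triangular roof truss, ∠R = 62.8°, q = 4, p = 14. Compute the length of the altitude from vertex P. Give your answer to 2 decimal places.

3.56

By the law of cosines, r² = p² + q² − 2·p·q·cos R = 160.81, so r ≈ 12.681.
Area = ½·p·q·sin R ≈ 24.904.
The altitude from P has length 2·area/p ≈ 3.5577.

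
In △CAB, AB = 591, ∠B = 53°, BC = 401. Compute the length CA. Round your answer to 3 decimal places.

474.165

By the law of cosines, CA² = AB² + BC² − 2·AB·BC·cos B = 2.2483e+05, so CA ≈ 474.17.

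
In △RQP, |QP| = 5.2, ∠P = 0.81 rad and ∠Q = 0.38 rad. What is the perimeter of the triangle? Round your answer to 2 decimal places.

The third angle is ∠R = π − ∠Q − ∠P = 1.952 rad.
Law of sines: |PR| = |QP|·sin Q/sin R ≈ 2.0776.
Law of sines: |RQ| = |QP|·sin P/sin R ≈ 4.0569.
Semiperimeter s = (5.2+2.0776+4.0569)/2 = 5.6673.
Perimeter = 5.2 + 2.0776 + 4.0569 = 11.335.

perimeter ≈ 11.33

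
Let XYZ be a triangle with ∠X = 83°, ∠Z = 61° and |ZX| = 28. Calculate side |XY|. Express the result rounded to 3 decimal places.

41.664

The third angle is ∠Y = 180° − ∠Z − ∠X = 36.00°.
Law of sines: |XY| = |ZX|·sin Z/sin Y ≈ 41.664.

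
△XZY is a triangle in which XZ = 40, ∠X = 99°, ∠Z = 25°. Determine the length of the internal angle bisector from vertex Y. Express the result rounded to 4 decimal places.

t_Y ≈ 25.2177

The third angle is ∠Y = 180° − ∠X − ∠Z = 56.00°.
Law of sines: ZY = XZ·sin X/sin Y ≈ 47.655.
Law of sines: YX = XZ·sin Z/sin Y ≈ 20.391.
The bisector from Y has length 2·ZY·YX·cos(∠Y/2)/(ZY+YX) ≈ 25.218.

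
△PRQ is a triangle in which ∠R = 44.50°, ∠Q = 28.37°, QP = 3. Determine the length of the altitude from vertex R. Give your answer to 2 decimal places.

The third angle is ∠P = 180° − ∠R − ∠Q = 107.13°.
Law of sines: RQ = QP·sin P/sin R ≈ 4.0903.
Law of sines: PR = QP·sin Q/sin R ≈ 2.0338.
Area = ½·QP·RQ·sin Q ≈ 2.9153.
The altitude from R has length 2·area/QP ≈ 1.9436.

h_R ≈ 1.94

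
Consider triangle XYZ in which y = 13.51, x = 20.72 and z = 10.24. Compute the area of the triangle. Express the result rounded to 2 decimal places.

59.38

Semiperimeter s = (20.72 + 13.51 + 10.24)/2 = 22.235.
Heron's formula: area = √(22.235·1.515·8.725·11.995) ≈ 59.376.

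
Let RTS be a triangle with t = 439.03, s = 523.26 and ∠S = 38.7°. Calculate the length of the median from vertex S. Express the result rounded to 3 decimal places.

m_S ≈ 581.792

Law of sines: sin T = t·sin S/s ≈ 0.52460.
Since s ≥ t, only the acute value applies: ∠T ≈ 31.64°.
Then ∠R = 180° − ∠S − ∠T ≈ 109.66°.
Law of sines gives r = s·sin R/sin S ≈ 788.11.
Median from S: ½√(2·r² + 2·t² − s²) ≈ 581.79.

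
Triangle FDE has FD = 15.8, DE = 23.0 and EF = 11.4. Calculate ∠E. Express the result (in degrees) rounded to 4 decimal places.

By the law of cosines, cos E = (DE² + EF² − FD²) / (2·DE·EF) ≈ 0.78055, so ∠E ≈ 38.69°.

38.6891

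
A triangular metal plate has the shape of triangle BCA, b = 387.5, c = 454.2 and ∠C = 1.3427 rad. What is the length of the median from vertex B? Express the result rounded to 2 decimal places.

Law of sines: sin B = b·sin C/c ≈ 0.83105.
Since c ≥ b, only the acute value applies: ∠B ≈ 0.9810 rad.
Then ∠A = π − ∠C − ∠B ≈ 0.8179 rad.
Law of sines gives a = c·sin A/sin C ≈ 340.25.
Median from B: ½√(2·c² + 2·a² − b²) ≈ 351.42.

m_B ≈ 351.42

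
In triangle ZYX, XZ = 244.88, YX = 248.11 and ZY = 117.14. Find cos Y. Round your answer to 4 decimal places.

By the law of cosines, cos Y = (ZY² + YX² − XZ²) / (2·ZY·YX) ≈ 0.26346, so ∠Y ≈ 74.72°.

cos Y ≈ 0.2635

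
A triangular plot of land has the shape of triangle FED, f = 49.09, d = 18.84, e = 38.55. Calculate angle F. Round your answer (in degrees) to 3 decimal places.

By the law of cosines, cos F = (e² + d² − f²) / (2·e·d) ≈ -0.39157, so ∠F ≈ 113.05°.

∠F ≈ 113.052°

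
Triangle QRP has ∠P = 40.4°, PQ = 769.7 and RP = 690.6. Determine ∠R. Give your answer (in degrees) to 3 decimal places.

By the law of cosines, QR² = RP² + PQ² − 2·RP·PQ·cos P = 2.5977e+05, so QR ≈ 509.67.
Law of cosines again: cos R = (QR² + RP² − PQ²)/(2·QR·RP) ≈ 0.20492, so ∠R ≈ 78.18°.

∠R ≈ 78.175°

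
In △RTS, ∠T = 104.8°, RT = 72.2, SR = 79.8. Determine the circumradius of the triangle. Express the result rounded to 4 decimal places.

Law of sines: sin S = RT·sin T/SR ≈ 0.87474.
Since SR ≥ RT, only the acute value applies: ∠S ≈ 61.01°.
Then ∠R = 180° − ∠T − ∠S ≈ 14.19°.
Law of sines gives TS = SR·sin R/sin T ≈ 20.227.
Circumradius = SR/(2 sin T) ≈ 41.269.

41.2692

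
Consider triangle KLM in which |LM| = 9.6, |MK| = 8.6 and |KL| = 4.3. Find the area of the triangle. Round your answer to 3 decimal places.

Semiperimeter s = (9.6 + 8.6 + 4.3)/2 = 11.25.
Heron's formula: area = √(11.25·1.65·2.65·6.95) ≈ 18.49.

18.490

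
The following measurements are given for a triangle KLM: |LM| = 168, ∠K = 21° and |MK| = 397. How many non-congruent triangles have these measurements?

|MK|·sin K = 397·sin(21°) ≈ 142.3.
Since |MK| sin K < |LM| < |MK| (142.3 < 168 < 397), two triangles exist.

2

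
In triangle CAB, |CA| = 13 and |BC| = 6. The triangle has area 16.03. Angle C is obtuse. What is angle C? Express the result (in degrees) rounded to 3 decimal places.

155.731

From area = ½·|BC|·|CA|·sin C, we get sin C = 2·area/(|BC|·|CA|) ≈ 0.41103.
Taking the obtuse solution, ∠C ≈ 155.73°.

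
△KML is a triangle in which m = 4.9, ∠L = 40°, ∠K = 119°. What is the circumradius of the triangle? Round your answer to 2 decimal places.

The third angle is ∠M = 180° − ∠L − ∠K = 21.00°.
Law of sines: k = m·sin K/sin M ≈ 11.959.
Law of sines: l = m·sin L/sin M ≈ 8.7889.
Circumradius = m/(2 sin M) ≈ 6.8365.

6.84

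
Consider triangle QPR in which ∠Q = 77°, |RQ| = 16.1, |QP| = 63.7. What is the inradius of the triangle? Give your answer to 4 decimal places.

r ≈ 7.0425

By the law of cosines, |PR|² = |RQ|² + |QP|² − 2·|RQ|·|QP|·cos Q = 3855.5, so |PR| ≈ 62.093.
Area = ½·|RQ|·|QP|·sin Q ≈ 499.64.
Semiperimeter s = (62.093+16.1+63.7)/2 = 70.946.
Inradius = area/s = 499.64/70.946 ≈ 7.0425.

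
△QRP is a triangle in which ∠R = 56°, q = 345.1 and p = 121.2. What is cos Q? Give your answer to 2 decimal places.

cos Q ≈ -0.24

By the law of cosines, r² = p² + q² − 2·p·q·cos R = 87006, so r ≈ 294.97.
Law of cosines again: cos Q = (r² + p² − q²)/(2·r·p) ≈ -0.24334, so ∠Q ≈ 104.08°.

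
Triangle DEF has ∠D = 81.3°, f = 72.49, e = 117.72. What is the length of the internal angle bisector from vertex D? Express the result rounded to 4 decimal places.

68.0764

By the law of cosines, d² = e² + f² − 2·e·f·cos D = 16531, so d ≈ 128.57.
The bisector from D has length 2·e·f·cos(∠D/2)/(e+f) ≈ 68.076.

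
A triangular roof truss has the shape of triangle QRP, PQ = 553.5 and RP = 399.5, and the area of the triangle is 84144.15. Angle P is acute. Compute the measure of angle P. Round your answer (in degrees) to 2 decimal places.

From area = ½·RP·PQ·sin P, we get sin P = 2·area/(RP·PQ) ≈ 0.76106.
Taking the acute solution, ∠P ≈ 49.56°.

∠P ≈ 49.56°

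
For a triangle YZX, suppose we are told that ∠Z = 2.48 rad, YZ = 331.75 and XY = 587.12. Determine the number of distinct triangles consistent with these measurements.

1

YZ·sin Z = 331.75·sin(2.48 rad) ≈ 203.8.
Since ∠Z is not acute, a triangle exists only if XY > YZ; here XY > YZ, so there is exactly one triangle.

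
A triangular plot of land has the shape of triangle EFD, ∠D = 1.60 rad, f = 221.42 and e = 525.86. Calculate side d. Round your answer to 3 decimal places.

By the law of cosines, d² = e² + f² − 2·e·f·cos D = 3.3236e+05, so d ≈ 576.5.

576.503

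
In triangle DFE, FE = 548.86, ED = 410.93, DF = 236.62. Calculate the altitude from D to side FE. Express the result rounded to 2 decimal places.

Semiperimeter s = (548.86 + 410.93 + 236.62)/2 = 598.2.
Heron's formula: area = √(598.2·49.345·187.27·361.58) ≈ 44709.
The altitude from D has length 2·area/FE ≈ 162.91.

h_D ≈ 162.91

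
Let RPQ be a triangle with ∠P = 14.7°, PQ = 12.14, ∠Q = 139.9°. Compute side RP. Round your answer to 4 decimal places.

The third angle is ∠R = 180° − ∠P − ∠Q = 25.40°.
Law of sines: RP = PQ·sin Q/sin R ≈ 18.23.

18.2304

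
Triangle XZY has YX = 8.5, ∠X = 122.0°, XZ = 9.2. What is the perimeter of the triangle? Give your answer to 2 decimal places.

By the law of cosines, ZY² = YX² + XZ² − 2·YX·XZ·cos X = 239.77, so ZY ≈ 15.484.
Semiperimeter s = (15.484+8.5+9.2)/2 = 16.592.
Perimeter = 15.484 + 8.5 + 9.2 = 33.184.

perimeter ≈ 33.18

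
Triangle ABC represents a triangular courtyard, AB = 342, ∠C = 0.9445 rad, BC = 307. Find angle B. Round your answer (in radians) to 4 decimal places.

Law of sines: sin A = BC·sin C/AB ≈ 0.72729.
Since AB ≥ BC, only the acute value applies: ∠A ≈ 0.8144 rad.
Then ∠B = π − ∠C − ∠A ≈ 1.3827 rad.

1.3827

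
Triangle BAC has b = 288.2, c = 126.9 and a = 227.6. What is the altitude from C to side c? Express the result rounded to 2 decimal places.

h_C ≈ 219.63

Semiperimeter s = (288.2 + 227.6 + 126.9)/2 = 321.35.
Heron's formula: area = √(321.35·33.15·93.75·194.45) ≈ 13935.
The altitude from C has length 2·area/c ≈ 219.63.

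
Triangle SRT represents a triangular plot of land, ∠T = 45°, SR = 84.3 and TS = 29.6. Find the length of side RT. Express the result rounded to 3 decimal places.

102.591

Law of sines: sin R = TS·sin T/SR ≈ 0.24828.
Since SR ≥ TS, only the acute value applies: ∠R ≈ 14.38°.
Then ∠S = 180° − ∠T − ∠R ≈ 120.62°.
Law of sines gives RT = SR·sin S/sin T ≈ 102.59.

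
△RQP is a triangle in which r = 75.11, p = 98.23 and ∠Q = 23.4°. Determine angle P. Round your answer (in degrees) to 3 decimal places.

∠P ≈ 111.084°

By the law of cosines, q² = p² + r² − 2·p·r·cos Q = 1748.2, so q ≈ 41.811.
Law of cosines again: cos P = (r² + q² − p²)/(2·r·q) ≈ -0.35974, so ∠P ≈ 111.08°.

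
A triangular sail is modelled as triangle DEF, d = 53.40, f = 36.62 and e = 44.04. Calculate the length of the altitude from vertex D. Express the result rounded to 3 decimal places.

Semiperimeter s = (53.4 + 44.04 + 36.62)/2 = 67.03.
Heron's formula: area = √(67.03·13.63·22.99·30.41) ≈ 799.21.
The altitude from D has length 2·area/d ≈ 29.933.

29.933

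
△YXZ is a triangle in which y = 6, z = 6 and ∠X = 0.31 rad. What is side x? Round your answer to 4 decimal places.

By the law of cosines, x² = z² + y² − 2·z·y·cos X = 3.432, so x ≈ 1.8526.

1.8526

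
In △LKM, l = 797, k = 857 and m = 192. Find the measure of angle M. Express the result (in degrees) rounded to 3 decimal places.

By the law of cosines, cos M = (l² + k² − m²) / (2·l·k) ≈ 0.97565, so ∠M ≈ 12.67°.

∠M ≈ 12.670°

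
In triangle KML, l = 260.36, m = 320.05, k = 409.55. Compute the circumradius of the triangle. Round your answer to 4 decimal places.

R ≈ 204.7978

By the law of cosines, cos K = (m² + l² − k²) / (2·m·l) ≈ 0.01493, so ∠K ≈ 1.5559 rad.
Circumradius = k/(2 sin K) ≈ 204.8.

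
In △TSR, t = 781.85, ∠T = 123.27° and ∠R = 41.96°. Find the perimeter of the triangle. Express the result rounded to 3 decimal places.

perimeter ≈ 1645.482

The third angle is ∠S = 180° − ∠R − ∠T = 14.77°.
Law of sines: s = t·sin S/sin T ≈ 238.4.
Law of sines: r = t·sin R/sin T ≈ 625.23.
Semiperimeter p = (781.85+238.4+625.23)/2 = 822.74.
Perimeter = 781.85 + 238.4 + 625.23 = 1645.5.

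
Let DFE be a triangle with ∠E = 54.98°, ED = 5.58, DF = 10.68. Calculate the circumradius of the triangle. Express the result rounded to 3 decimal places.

Law of sines: sin F = ED·sin E/DF ≈ 0.42788.
Since DF ≥ ED, only the acute value applies: ∠F ≈ 25.33°.
Then ∠D = 180° − ∠E − ∠F ≈ 99.69°.
Law of sines gives FE = DF·sin D/sin E ≈ 12.855.
Circumradius = DF/(2 sin E) ≈ 6.5205.

R ≈ 6.521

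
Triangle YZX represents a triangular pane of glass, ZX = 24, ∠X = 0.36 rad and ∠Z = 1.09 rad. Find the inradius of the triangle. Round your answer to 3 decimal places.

The third angle is ∠Y = π − ∠Z − ∠X = 1.692 rad.
Law of sines: XY = ZX·sin Z/sin Y ≈ 21.435.
Law of sines: YZ = ZX·sin X/sin Y ≈ 8.5166.
Area = ½·ZX·XY·sin X ≈ 90.613.
Semiperimeter s = (24+21.435+8.5166)/2 = 26.976.
Inradius = area/s = 90.613/26.976 ≈ 3.359.

r ≈ 3.359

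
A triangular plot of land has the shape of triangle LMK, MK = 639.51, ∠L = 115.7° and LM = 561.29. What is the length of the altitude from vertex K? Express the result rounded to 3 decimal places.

Law of sines: sin K = LM·sin L/MK ≈ 0.79086.
Since MK ≥ LM, only the acute value applies: ∠K ≈ 52.27°.
Then ∠M = 180° − ∠L − ∠K ≈ 12.03°.
Law of sines gives KL = MK·sin M/sin L ≈ 147.97.
Area = ½·MK·LM·sin M ≈ 37418.
The altitude from K has length 2·area/LM ≈ 133.33.

133.329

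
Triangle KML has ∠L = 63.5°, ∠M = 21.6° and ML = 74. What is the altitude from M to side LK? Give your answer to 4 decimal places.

66.2251

The third angle is ∠K = 180° − ∠M − ∠L = 94.90°.
Law of sines: LK = ML·sin M/sin K ≈ 27.341.
Law of sines: KM = ML·sin L/sin K ≈ 66.468.
Area = ½·ML·LK·sin L ≈ 905.34.
The altitude from M has length 2·area/LK ≈ 66.225.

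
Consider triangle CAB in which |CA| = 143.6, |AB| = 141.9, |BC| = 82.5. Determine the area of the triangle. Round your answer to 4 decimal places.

5636.0348

Semiperimeter s = (141.9 + 82.5 + 143.6)/2 = 184.
Heron's formula: area = √(184·42.1·101.5·40.4) ≈ 5636.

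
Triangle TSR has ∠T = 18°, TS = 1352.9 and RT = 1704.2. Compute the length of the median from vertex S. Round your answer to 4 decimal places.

By the law of cosines, SR² = RT² + TS² − 2·RT·TS·cos T = 3.491e+05, so SR ≈ 590.85.
Median from S: ½√(2·TS² + 2·SR² − RT²) ≈ 603.03.

m_S ≈ 603.0301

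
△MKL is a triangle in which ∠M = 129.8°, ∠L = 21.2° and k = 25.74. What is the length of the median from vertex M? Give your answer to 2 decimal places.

The third angle is ∠K = 180° − ∠L − ∠M = 29.00°.
Law of sines: m = k·sin M/sin K ≈ 40.79.
Law of sines: l = k·sin L/sin K ≈ 19.2.
Median from M: ½√(2·k² + 2·l² − m²) ≈ 9.9811.

m_M ≈ 9.98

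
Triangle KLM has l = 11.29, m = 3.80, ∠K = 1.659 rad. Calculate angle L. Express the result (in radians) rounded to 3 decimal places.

By the law of cosines, k² = l² + m² − 2·l·m·cos K = 149.46, so k ≈ 12.225.
Law of cosines again: cos L = (m² + k² − l²)/(2·m·k) ≈ 0.39217, so ∠L ≈ 1.168 rad.

∠L ≈ 1.168 rad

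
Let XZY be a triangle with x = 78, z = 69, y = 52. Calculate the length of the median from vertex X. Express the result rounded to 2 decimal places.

Median from X: ½√(2·z² + 2·y² − x²) ≈ 47.027.

47.03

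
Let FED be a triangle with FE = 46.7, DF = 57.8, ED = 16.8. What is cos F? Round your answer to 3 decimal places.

cos F ≈ 0.971

By the law of cosines, cos F = (DF² + FE² − ED²) / (2·DF·FE) ≈ 0.97054, so ∠F ≈ 0.243 rad.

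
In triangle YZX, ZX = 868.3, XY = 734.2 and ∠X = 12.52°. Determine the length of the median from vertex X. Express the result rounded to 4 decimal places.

By the law of cosines, YZ² = ZX² + XY² − 2·ZX·XY·cos X = 48302, so YZ ≈ 219.78.
Median from X: ½√(2·ZX² + 2·XY² − YZ²) ≈ 796.51.

m_X ≈ 796.5060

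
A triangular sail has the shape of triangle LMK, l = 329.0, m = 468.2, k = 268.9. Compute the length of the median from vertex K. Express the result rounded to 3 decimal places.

Median from K: ½√(2·l² + 2·m² − k²) ≈ 381.64.

m_K ≈ 381.640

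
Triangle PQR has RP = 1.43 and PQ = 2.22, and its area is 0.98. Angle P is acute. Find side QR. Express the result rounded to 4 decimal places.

1.4067

From area = ½·RP·PQ·sin P, we get sin P = 2·area/(RP·PQ) ≈ 0.61740.
Taking the acute solution, ∠P ≈ 38.13°.
Law of cosines then gives QR ≈ 1.4067.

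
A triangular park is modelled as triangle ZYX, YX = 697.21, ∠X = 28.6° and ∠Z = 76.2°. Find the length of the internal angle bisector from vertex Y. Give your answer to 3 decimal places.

t_Y ≈ 364.769

The third angle is ∠Y = 180° − ∠X − ∠Z = 75.20°.
Law of sines: XZ = YX·sin Y/sin Z ≈ 694.12.
Law of sines: ZY = YX·sin X/sin Z ≈ 343.67.
The bisector from Y has length 2·ZY·YX·cos(∠Y/2)/(ZY+YX) ≈ 364.77.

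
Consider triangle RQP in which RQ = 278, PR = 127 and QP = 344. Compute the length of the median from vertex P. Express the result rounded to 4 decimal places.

Median from P: ½√(2·QP² + 2·PR² − RQ²) ≈ 218.89.

218.8870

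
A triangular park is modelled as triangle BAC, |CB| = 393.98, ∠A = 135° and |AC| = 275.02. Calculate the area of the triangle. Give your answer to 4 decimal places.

Law of sines: sin B = |AC|·sin A/|CB| ≈ 0.49360.
Since |CB| ≥ |AC|, only the acute value applies: ∠B ≈ 29.58°.
Then ∠C = 180° − ∠A − ∠B ≈ 15.42°.
Law of sines gives |BA| = |CB|·sin C/sin A ≈ 148.17.
Area = ½·|CB|·|AC|·sin C ≈ 14407.

area ≈ 14407.3545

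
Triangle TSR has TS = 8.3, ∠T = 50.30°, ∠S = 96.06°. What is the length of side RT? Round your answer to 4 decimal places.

The third angle is ∠R = 180° − ∠T − ∠S = 33.64°.
Law of sines: RT = TS·sin S/sin R ≈ 14.899.

14.8990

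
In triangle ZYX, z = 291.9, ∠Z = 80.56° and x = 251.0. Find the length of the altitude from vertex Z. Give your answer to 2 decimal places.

Law of sines: sin X = x·sin Z/z ≈ 0.84824.
Since z ≥ x, only the acute value applies: ∠X ≈ 58.02°.
Then ∠Y = 180° − ∠Z − ∠X ≈ 41.42°.
Law of sines gives y = z·sin Y/sin Z ≈ 195.76.
Area = ½·z·x·sin Y ≈ 24235.
The altitude from Z has length 2·area/z ≈ 166.05.

h_Z ≈ 166.05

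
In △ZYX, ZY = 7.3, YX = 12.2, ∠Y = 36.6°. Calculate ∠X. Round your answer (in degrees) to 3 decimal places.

By the law of cosines, XZ² = ZY² + YX² − 2·ZY·YX·cos Y = 59.132, so XZ ≈ 7.6897.
Law of cosines again: cos X = (YX² + XZ² − ZY²)/(2·YX·XZ) ≈ 0.82440, so ∠X ≈ 34.47°.

∠X ≈ 34.472°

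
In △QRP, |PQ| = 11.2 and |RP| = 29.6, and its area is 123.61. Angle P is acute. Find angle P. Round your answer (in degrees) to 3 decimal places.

From area = ½·|RP|·|PQ|·sin P, we get sin P = 2·area/(|RP|·|PQ|) ≈ 0.74572.
Taking the acute solution, ∠P ≈ 48.22°.

48.221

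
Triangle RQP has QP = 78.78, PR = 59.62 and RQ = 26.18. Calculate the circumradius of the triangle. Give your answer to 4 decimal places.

50.7160

By the law of cosines, cos R = (PR² + RQ² − QP²) / (2·PR·RQ) ≈ -0.62990, so ∠R ≈ 129.04°.
Circumradius = QP/(2 sin R) ≈ 50.716.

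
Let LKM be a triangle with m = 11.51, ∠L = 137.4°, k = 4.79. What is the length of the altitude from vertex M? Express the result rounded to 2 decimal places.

By the law of cosines, l² = k² + m² − 2·k·m·cos L = 236.59, so l ≈ 15.381.
Area = ½·k·m·sin L ≈ 18.659.
The altitude from M has length 2·area/m ≈ 3.2422.

h_M ≈ 3.24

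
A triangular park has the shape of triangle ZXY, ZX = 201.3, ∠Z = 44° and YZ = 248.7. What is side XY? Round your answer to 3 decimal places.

174.208

By the law of cosines, XY² = YZ² + ZX² − 2·YZ·ZX·cos Z = 30348, so XY ≈ 174.21.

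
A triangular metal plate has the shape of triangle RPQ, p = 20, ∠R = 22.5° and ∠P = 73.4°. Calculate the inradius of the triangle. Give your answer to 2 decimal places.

3.26

The third angle is ∠Q = 180° − ∠R − ∠P = 84.10°.
Law of sines: r = p·sin R/sin P ≈ 7.9865.
Law of sines: q = p·sin Q/sin P ≈ 20.759.
Area = ½·p·r·sin Q ≈ 79.442.
Semiperimeter s = (7.9865+20+20.759)/2 = 24.373.
Inradius = area/s = 79.442/24.373 ≈ 3.2594.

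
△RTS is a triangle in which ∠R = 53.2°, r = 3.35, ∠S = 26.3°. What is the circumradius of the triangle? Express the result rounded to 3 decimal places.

2.092

The third angle is ∠T = 180° − ∠S − ∠R = 100.50°.
Law of sines: t = r·sin T/sin R ≈ 4.1136.
Law of sines: s = r·sin S/sin R ≈ 1.8537.
Circumradius = r/(2 sin R) ≈ 2.0918.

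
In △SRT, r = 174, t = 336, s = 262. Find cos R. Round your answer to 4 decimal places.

0.8591

By the law of cosines, cos R = (t² + s² − r²) / (2·t·s) ≈ 0.85914, so ∠R ≈ 30.78°.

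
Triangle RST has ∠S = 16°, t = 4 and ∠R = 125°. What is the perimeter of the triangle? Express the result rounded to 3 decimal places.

perimeter ≈ 10.959

The third angle is ∠T = 180° − ∠R − ∠S = 39.00°.
Law of sines: r = t·sin R/sin T ≈ 5.2066.
Law of sines: s = t·sin S/sin T ≈ 1.752.
Semiperimeter p = (5.2066+1.752+4)/2 = 5.4793.
Perimeter = 5.2066 + 1.752 + 4 = 10.959.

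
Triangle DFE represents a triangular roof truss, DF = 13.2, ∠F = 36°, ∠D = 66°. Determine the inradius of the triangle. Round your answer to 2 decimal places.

The third angle is ∠E = 180° − ∠D − ∠F = 78.00°.
Law of sines: FE = DF·sin D/sin E ≈ 12.328.
Law of sines: ED = DF·sin F/sin E ≈ 7.9321.
Area = ½·DF·FE·sin F ≈ 47.826.
Semiperimeter s = (12.328+7.9321+13.2)/2 = 16.73.
Inradius = area/s = 47.826/16.73 ≈ 2.8587.

r ≈ 2.86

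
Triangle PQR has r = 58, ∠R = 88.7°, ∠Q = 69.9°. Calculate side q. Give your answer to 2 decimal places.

The third angle is ∠P = 180° − ∠Q − ∠R = 21.40°.
Law of sines: q = r·sin Q/sin R ≈ 54.481.

54.48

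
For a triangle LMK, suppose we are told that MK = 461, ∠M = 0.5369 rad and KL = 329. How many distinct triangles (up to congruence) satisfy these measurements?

2

MK·sin M = 461·sin(0.5369 rad) ≈ 235.8.
Since MK sin M < KL < MK (235.8 < 329 < 461), two triangles exist.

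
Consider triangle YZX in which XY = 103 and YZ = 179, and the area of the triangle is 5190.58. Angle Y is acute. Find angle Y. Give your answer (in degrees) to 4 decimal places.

From area = ½·XY·YZ·sin Y, we get sin Y = 2·area/(XY·YZ) ≈ 0.56306.
Taking the acute solution, ∠Y ≈ 34.27°.

34.2678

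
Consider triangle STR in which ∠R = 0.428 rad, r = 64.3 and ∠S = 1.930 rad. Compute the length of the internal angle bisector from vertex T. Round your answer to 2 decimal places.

82.35

The third angle is ∠T = π − ∠R − ∠S = 0.784 rad.
Law of sines: s = r·sin S/sin R ≈ 145.03.
Law of sines: t = r·sin T/sin R ≈ 109.35.
The bisector from T has length 2·r·s·cos(∠T/2)/(r+s) ≈ 82.347.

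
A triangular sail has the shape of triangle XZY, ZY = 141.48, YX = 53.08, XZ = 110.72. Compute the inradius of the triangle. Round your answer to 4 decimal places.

r ≈ 17.4683

Semiperimeter s = (141.48 + 53.08 + 110.72)/2 = 152.64.
Heron's formula: area = √(152.64·11.16·99.56·41.92) ≈ 2666.4.
Inradius = area/s = 2666.4/152.64 ≈ 17.468.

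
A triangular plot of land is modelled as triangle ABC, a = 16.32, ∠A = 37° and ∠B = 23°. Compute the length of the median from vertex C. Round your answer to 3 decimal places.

The third angle is ∠C = 180° − ∠A − ∠B = 120.00°.
Law of sines: b = a·sin B/sin A ≈ 10.596.
Law of sines: c = a·sin C/sin A ≈ 23.485.
Median from C: ½√(2·a² + 2·b² − c²) ≈ 7.1709.

m_C ≈ 7.171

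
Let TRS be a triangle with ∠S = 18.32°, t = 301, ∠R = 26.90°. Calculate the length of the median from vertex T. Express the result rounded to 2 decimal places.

The third angle is ∠T = 180° − ∠R − ∠S = 134.78°.
Law of sines: r = t·sin R/sin T ≈ 191.86.
Law of sines: s = t·sin S/sin T ≈ 133.29.
Median from T: ½√(2·r² + 2·s² − t²) ≈ 68.098.

m_T ≈ 68.10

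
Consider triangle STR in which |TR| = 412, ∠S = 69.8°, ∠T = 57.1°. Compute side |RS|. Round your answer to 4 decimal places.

The third angle is ∠R = 180° − ∠S − ∠T = 53.10°.
Law of sines: |RS| = |TR|·sin T/sin S ≈ 368.59.

368.5945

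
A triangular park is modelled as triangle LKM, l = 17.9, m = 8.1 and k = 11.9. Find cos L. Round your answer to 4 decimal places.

-0.5871

By the law of cosines, cos L = (k² + m² − l²) / (2·k·m) ≈ -0.58715, so ∠L ≈ 125.95°.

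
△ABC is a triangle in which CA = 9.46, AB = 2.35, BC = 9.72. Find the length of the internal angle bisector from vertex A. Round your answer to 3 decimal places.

By the law of cosines, cos A = (CA² + AB² − BC²) / (2·CA·AB) ≈ 0.01205, so ∠A ≈ 89.31°.
The bisector from A has length 2·CA·AB·cos(∠A/2)/(CA+AB) ≈ 2.6781.

2.678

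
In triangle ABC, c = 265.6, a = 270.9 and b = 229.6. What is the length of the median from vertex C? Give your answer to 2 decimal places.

Median from C: ½√(2·a² + 2·b² − c²) ≈ 213.11.

213.11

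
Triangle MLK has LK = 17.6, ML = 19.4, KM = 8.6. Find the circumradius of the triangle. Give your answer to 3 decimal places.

By the law of cosines, cos M = (KM² + ML² − LK²) / (2·KM·ML) ≈ 0.42124, so ∠M ≈ 65.09°.
Circumradius = LK/(2 sin M) ≈ 9.7029.

9.703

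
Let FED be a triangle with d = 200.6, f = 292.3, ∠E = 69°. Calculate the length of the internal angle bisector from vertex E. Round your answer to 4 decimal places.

By the law of cosines, e² = d² + f² − 2·d·f·cos E = 83654, so e ≈ 289.23.
The bisector from E has length 2·d·f·cos(∠E/2)/(d+f) ≈ 196.08.

t_E ≈ 196.0761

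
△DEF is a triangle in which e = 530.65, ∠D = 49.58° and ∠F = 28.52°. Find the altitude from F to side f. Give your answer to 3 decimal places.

403.990

The third angle is ∠E = 180° − ∠F − ∠D = 101.90°.
Law of sines: d = e·sin D/sin E ≈ 412.86.
Law of sines: f = e·sin F/sin E ≈ 258.93.
Area = ½·e·d·sin F ≈ 52303.
The altitude from F has length 2·area/f ≈ 403.99.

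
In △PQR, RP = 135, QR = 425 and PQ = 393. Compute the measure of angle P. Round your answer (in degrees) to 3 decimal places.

94.297

By the law of cosines, cos P = (RP² + PQ² − QR²) / (2·RP·PQ) ≈ -0.07493, so ∠P ≈ 94.30°.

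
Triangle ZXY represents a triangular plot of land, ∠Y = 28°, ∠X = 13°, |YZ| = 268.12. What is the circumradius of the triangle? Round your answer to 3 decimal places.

595.952

The third angle is ∠Z = 180° − ∠X − ∠Y = 139.00°.
Law of sines: |XY| = |YZ|·sin Z/sin X ≈ 781.96.
Law of sines: |ZX| = |YZ|·sin Y/sin X ≈ 559.56.
Circumradius = |YZ|/(2 sin X) ≈ 595.95.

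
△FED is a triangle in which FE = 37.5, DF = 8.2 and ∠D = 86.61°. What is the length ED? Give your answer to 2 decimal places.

Law of sines: sin E = DF·sin D/FE ≈ 0.21828.
Since FE ≥ DF, only the acute value applies: ∠E ≈ 12.61°.
Then ∠F = 180° − ∠D − ∠E ≈ 80.78°.
Law of sines gives ED = FE·sin F/sin D ≈ 37.081.

37.08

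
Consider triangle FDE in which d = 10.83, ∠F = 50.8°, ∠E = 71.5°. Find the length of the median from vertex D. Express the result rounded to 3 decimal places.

The third angle is ∠D = 180° − ∠E − ∠F = 57.70°.
Law of sines: f = d·sin F/sin D ≈ 9.9291.
Law of sines: e = d·sin E/sin D ≈ 12.15.
Median from D: ½√(2·e² + 2·f² − d²) ≈ 9.6844.

m_D ≈ 9.684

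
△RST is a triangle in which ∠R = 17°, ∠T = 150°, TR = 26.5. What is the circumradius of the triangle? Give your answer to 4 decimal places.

The third angle is ∠S = 180° − ∠T − ∠R = 13.00°.
Law of sines: ST = TR·sin R/sin S ≈ 34.442.
Law of sines: RS = TR·sin T/sin S ≈ 58.902.
Circumradius = TR/(2 sin S) ≈ 58.902.

58.9017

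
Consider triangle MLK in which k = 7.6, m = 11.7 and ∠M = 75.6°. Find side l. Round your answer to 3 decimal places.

10.984

Law of sines: sin K = k·sin M/m ≈ 0.62917.
Since m ≥ k, only the acute value applies: ∠K ≈ 38.99°.
Then ∠L = 180° − ∠M − ∠K ≈ 65.41°.
Law of sines gives l = m·sin L/sin M ≈ 10.984.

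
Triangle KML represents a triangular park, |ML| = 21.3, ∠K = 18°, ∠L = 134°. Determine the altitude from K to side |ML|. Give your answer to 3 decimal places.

The third angle is ∠M = 180° − ∠L − ∠K = 28.00°.
Law of sines: |LK| = |ML|·sin M/sin K ≈ 32.36.
Law of sines: |KM| = |ML|·sin L/sin K ≈ 49.583.
Area = ½·|ML|·|LK|·sin L ≈ 247.91.
The altitude from K has length 2·area/|ML| ≈ 23.278.

h_K ≈ 23.278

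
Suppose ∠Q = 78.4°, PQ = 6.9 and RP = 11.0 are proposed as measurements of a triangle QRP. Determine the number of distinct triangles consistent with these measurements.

PQ·sin Q = 6.9·sin(78.4°) ≈ 6.759.
Since RP ≥ PQ, exactly one triangle exists.

1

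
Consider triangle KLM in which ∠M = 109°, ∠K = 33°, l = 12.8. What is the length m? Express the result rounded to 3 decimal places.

19.658

The third angle is ∠L = 180° − ∠M − ∠K = 38.00°.
Law of sines: m = l·sin M/sin L ≈ 19.658.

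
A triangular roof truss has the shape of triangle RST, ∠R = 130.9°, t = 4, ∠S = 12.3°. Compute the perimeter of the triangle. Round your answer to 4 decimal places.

The third angle is ∠T = 180° − ∠R − ∠S = 36.80°.
Law of sines: r = t·sin R/sin T ≈ 5.0472.
Law of sines: s = t·sin S/sin T ≈ 1.4225.
Semiperimeter p = (5.0472+1.4225+4)/2 = 5.2349.
Perimeter = 5.0472 + 1.4225 + 4 = 10.47.

perimeter ≈ 10.4698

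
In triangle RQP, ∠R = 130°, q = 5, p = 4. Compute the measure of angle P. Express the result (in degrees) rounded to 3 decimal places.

By the law of cosines, r² = q² + p² − 2·q·p·cos R = 66.712, so r ≈ 8.1677.
Law of cosines again: cos P = (r² + q² − p²)/(2·r·q) ≈ 0.92696, so ∠P ≈ 22.03°.

∠P ≈ 22.034°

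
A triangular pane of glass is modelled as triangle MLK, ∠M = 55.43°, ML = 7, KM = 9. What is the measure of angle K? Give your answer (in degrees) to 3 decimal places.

By the law of cosines, LK² = KM² + ML² − 2·KM·ML·cos M = 58.506, so LK ≈ 7.6489.
Law of cosines again: cos K = (LK² + KM² − ML²)/(2·LK·KM) ≈ 0.65736, so ∠K ≈ 48.90°.

∠K ≈ 48.901°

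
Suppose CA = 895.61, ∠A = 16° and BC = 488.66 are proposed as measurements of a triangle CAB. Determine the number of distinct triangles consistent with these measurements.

2

CA·sin A = 895.61·sin(16°) ≈ 246.9.
Since CA sin A < BC < CA (246.9 < 488.66 < 895.61), two triangles exist.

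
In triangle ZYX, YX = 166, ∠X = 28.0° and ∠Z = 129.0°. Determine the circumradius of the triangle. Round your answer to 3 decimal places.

The third angle is ∠Y = 180° − ∠X − ∠Z = 23.00°.
Law of sines: XZ = YX·sin Y/sin Z ≈ 83.461.
Law of sines: ZY = YX·sin X/sin Z ≈ 100.28.
Circumradius = YX/(2 sin Z) ≈ 106.8.

R ≈ 106.801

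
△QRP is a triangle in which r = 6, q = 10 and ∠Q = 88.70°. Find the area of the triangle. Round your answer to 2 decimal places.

Law of sines: sin R = r·sin Q/q ≈ 0.59985.
Since q ≥ r, only the acute value applies: ∠R ≈ 36.86°.
Then ∠P = 180° − ∠Q − ∠R ≈ 54.44°.
Law of sines gives p = q·sin P/sin Q ≈ 8.1373.
Area = ½·q·r·sin P ≈ 24.406.

area ≈ 24.41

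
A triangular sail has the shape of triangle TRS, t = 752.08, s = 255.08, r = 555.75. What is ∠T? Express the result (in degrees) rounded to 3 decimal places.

By the law of cosines, cos T = (r² + s² − t²) / (2·r·s) ≈ -0.67614, so ∠T ≈ 132.54°.

∠T ≈ 132.543°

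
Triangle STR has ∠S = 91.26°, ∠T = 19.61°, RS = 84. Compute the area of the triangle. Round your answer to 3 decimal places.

The third angle is ∠R = 180° − ∠S − ∠T = 69.13°.
Law of sines: TR = RS·sin S/sin T ≈ 250.23.
Law of sines: ST = RS·sin R/sin T ≈ 233.87.
Area = ½·RS·TR·sin R ≈ 9820.

area ≈ 9819.958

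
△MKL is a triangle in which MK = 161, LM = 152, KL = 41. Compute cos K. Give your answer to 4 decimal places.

0.3407

By the law of cosines, cos K = (MK² + KL² − LM²) / (2·MK·KL) ≈ 0.34071, so ∠K ≈ 70.08°.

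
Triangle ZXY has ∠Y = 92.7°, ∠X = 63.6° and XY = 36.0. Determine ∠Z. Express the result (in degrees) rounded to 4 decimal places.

23.7000

The third angle is ∠Z = 180° − ∠X − ∠Y = 23.70°.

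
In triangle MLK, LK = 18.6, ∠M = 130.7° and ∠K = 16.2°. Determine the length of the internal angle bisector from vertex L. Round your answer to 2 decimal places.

The third angle is ∠L = 180° − ∠K − ∠M = 33.10°.
Law of sines: KM = LK·sin L/sin M ≈ 13.398.
Law of sines: ML = LK·sin K/sin M ≈ 6.8447.
The bisector from L has length 2·ML·LK·cos(∠L/2)/(ML+LK) ≈ 9.5924.

9.59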